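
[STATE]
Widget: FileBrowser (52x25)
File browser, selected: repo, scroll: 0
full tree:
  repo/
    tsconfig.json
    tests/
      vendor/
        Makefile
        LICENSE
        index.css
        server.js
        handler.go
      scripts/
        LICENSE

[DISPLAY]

> [-] repo/                                         
    tsconfig.json                                   
    [+] tests/                                      
                                                    
                                                    
                                                    
                                                    
                                                    
                                                    
                                                    
                                                    
                                                    
                                                    
                                                    
                                                    
                                                    
                                                    
                                                    
                                                    
                                                    
                                                    
                                                    
                                                    
                                                    
                                                    


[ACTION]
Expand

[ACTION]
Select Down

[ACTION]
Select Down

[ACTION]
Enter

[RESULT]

  [-] repo/                                         
    tsconfig.json                                   
  > [-] tests/                                      
      [+] vendor/                                   
      [+] scripts/                                  
                                                    
                                                    
                                                    
                                                    
                                                    
                                                    
                                                    
                                                    
                                                    
                                                    
                                                    
                                                    
                                                    
                                                    
                                                    
                                                    
                                                    
                                                    
                                                    
                                                    


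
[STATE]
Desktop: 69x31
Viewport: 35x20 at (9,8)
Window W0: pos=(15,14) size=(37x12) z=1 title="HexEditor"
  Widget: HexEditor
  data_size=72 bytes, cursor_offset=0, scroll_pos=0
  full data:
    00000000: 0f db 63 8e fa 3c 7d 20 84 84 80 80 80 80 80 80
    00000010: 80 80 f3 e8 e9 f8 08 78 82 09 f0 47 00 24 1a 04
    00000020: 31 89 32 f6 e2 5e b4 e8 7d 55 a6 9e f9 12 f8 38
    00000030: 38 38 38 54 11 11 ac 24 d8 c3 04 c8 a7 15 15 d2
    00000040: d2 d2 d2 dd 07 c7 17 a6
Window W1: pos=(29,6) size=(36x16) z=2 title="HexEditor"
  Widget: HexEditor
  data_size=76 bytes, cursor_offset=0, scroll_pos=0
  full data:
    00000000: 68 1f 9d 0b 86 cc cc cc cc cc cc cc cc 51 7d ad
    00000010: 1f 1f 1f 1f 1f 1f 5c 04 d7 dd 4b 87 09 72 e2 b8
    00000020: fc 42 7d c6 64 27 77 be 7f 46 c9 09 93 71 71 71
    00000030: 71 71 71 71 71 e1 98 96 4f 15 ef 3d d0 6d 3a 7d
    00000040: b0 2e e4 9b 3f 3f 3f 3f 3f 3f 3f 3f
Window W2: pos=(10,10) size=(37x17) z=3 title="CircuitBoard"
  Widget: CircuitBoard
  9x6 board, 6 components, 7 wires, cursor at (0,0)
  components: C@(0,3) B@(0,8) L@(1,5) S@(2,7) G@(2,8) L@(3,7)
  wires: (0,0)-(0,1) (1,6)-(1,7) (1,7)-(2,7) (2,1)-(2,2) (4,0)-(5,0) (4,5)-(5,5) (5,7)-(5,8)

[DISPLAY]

                    ┠──────────────
                    ┃00000000  68 1
 ┏━━━━━━━━━━━━━━━━━━━━━━━━━━━━━━━━━
 ┃ CircuitBoard                    
 ┠─────────────────────────────────
 ┃   0 1 2 3 4 5 6 7 8             
 ┃0  [.]─ ·       C                
 ┃                                 
 ┃1                       L   · ─ ·
 ┃                                │
 ┃2       · ─ ·                   S
 ┃                                 
 ┃3                               L
 ┃                                 
 ┃4   ·                   ·        
 ┃    │                   │        
 ┃5   ·                   ·       ·
 ┃Cursor: (0,0)                    
 ┗━━━━━━━━━━━━━━━━━━━━━━━━━━━━━━━━━
                                   


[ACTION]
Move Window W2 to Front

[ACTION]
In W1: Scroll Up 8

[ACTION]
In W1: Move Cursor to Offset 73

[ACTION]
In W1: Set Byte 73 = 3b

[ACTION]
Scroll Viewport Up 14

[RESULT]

                                   
                                   
                                   
                                   
                                   
                                   
                    ┏━━━━━━━━━━━━━━
                    ┃ HexEditor    
                    ┠──────────────
                    ┃00000000  68 1
 ┏━━━━━━━━━━━━━━━━━━━━━━━━━━━━━━━━━
 ┃ CircuitBoard                    
 ┠─────────────────────────────────
 ┃   0 1 2 3 4 5 6 7 8             
 ┃0  [.]─ ·       C                
 ┃                                 
 ┃1                       L   · ─ ·
 ┃                                │
 ┃2       · ─ ·                   S
 ┃                                 


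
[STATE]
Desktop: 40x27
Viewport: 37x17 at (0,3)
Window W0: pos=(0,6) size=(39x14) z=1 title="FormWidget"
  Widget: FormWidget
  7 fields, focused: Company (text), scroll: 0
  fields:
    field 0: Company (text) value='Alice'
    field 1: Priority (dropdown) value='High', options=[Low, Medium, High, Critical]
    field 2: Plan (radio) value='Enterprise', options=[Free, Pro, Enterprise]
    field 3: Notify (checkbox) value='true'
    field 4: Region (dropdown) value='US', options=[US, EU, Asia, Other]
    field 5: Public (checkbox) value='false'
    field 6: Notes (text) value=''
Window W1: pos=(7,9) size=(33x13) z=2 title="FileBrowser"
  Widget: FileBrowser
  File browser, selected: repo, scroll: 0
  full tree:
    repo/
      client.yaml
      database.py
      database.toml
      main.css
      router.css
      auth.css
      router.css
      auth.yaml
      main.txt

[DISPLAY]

                                     
                                     
                                     
┏━━━━━━━━━━━━━━━━━━━━━━━━━━━━━━━━━━━━
┃ FormWidget                         
┠────────────────────────────────────
┃> Comp┏━━━━━━━━━━━━━━━━━━━━━━━━━━━━━
┃  Prio┃ FileBrowser                 
┃  Plan┠─────────────────────────────
┃  Noti┃> [-] repo/                  
┃  Regi┃    client.yaml              
┃  Publ┃    database.py              
┃  Note┃    database.toml            
┃      ┃    main.css                 
┃      ┃    router.css               
┃      ┃    auth.css                 
┗━━━━━━┃    router.css               


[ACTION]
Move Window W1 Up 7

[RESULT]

       ┃ FileBrowser                 
       ┠─────────────────────────────
       ┃> [-] repo/                  
┏━━━━━━┃    client.yaml              
┃ FormW┃    database.py              
┠──────┃    database.toml            
┃> Comp┃    main.css                 
┃  Prio┃    router.css               
┃  Plan┃    auth.css                 
┃  Noti┃    router.css               
┃  Regi┃    auth.yaml                
┃  Publ┗━━━━━━━━━━━━━━━━━━━━━━━━━━━━━
┃  Notes:      [                     
┃                                    
┃                                    
┃                                    
┗━━━━━━━━━━━━━━━━━━━━━━━━━━━━━━━━━━━━


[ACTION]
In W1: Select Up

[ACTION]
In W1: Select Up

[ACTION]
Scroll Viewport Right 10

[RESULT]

    ┃ FileBrowser                   ┃
    ┠───────────────────────────────┨
    ┃> [-] repo/                    ┃
━━━━┃    client.yaml                ┃
ormW┃    database.py                ┃
────┃    database.toml              ┃
Comp┃    main.css                   ┃
Prio┃    router.css                 ┃
Plan┃    auth.css                   ┃
Noti┃    router.css                 ┃
Regi┃    auth.yaml                  ┃
Publ┗━━━━━━━━━━━━━━━━━━━━━━━━━━━━━━━┛
Notes:      [                     ]┃ 
                                   ┃ 
                                   ┃ 
                                   ┃ 
━━━━━━━━━━━━━━━━━━━━━━━━━━━━━━━━━━━┛ 


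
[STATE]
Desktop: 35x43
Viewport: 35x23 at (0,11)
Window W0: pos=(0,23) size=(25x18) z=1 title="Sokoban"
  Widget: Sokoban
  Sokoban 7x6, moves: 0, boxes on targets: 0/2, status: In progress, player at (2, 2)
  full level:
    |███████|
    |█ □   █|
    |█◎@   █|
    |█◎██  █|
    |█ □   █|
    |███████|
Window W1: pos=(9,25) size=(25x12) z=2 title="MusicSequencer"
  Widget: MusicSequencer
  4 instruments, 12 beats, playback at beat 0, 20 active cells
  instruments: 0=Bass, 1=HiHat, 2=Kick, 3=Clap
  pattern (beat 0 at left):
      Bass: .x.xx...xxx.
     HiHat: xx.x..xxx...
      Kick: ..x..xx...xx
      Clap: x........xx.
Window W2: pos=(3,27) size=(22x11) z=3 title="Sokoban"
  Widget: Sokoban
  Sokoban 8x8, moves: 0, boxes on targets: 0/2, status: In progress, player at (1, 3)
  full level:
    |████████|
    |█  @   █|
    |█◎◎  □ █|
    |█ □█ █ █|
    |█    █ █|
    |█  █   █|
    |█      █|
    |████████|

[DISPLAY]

                                   
                                   
                                   
                                   
                                   
                                   
                                   
                                   
                                   
                                   
                                   
                                   
┏━━━━━━━━━━━━━━━━━━━━━━━┓          
┃ Sokoban               ┃          
┠────────┏━━━━━━━━━━━━━━━━━━━━━━━┓ 
┃███████ ┃ MusicSequencer        ┃ 
┃█ ┏━━━━━━━━━━━━━━━━━━━━┓────────┨ 
┃█◎┃ Sokoban            ┃901     ┃ 
┃█◎┠────────────────────┨██·     ┃ 
┃█ ┃████████            ┃···     ┃ 
┃██┃█  @   █            ┃·██     ┃ 
┃Mo┃█◎◎  □ █            ┃██·     ┃ 
┃  ┃█ □█ █ █            ┃        ┃ 


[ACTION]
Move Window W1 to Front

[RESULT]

                                   
                                   
                                   
                                   
                                   
                                   
                                   
                                   
                                   
                                   
                                   
                                   
┏━━━━━━━━━━━━━━━━━━━━━━━┓          
┃ Sokoban               ┃          
┠────────┏━━━━━━━━━━━━━━━━━━━━━━━┓ 
┃███████ ┃ MusicSequencer        ┃ 
┃█ ┏━━━━━┠───────────────────────┨ 
┃█◎┃ Soko┃      ▼12345678901     ┃ 
┃█◎┠─────┃  Bass·█·██···███·     ┃ 
┃█ ┃█████┃ HiHat██·█··███···     ┃ 
┃██┃█  @ ┃  Kick··█··██···██     ┃ 
┃Mo┃█◎◎  ┃  Clap█········██·     ┃ 
┃  ┃█ □█ ┃                       ┃ 


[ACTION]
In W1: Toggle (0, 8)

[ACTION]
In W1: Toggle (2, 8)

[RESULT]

                                   
                                   
                                   
                                   
                                   
                                   
                                   
                                   
                                   
                                   
                                   
                                   
┏━━━━━━━━━━━━━━━━━━━━━━━┓          
┃ Sokoban               ┃          
┠────────┏━━━━━━━━━━━━━━━━━━━━━━━┓ 
┃███████ ┃ MusicSequencer        ┃ 
┃█ ┏━━━━━┠───────────────────────┨ 
┃█◎┃ Soko┃      ▼12345678901     ┃ 
┃█◎┠─────┃  Bass·█·██····██·     ┃ 
┃█ ┃█████┃ HiHat██·█··███···     ┃ 
┃██┃█  @ ┃  Kick··█··██·█·██     ┃ 
┃Mo┃█◎◎  ┃  Clap█········██·     ┃ 
┃  ┃█ □█ ┃                       ┃ 


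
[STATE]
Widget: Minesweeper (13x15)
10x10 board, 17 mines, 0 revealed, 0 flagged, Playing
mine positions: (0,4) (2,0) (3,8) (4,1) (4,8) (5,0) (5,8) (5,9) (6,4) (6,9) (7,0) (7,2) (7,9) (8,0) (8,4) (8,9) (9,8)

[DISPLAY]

■■■■■■■■■■   
■■■■■■■■■■   
■■■■■■■■■■   
■■■■■■■■■■   
■■■■■■■■■■   
■■■■■■■■■■   
■■■■■■■■■■   
■■■■■■■■■■   
■■■■■■■■■■   
■■■■■■■■■■   
             
             
             
             
             


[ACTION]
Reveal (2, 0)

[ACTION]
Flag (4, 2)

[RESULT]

■■■■✹■■■■■   
■■■■■■■■■■   
✹■■■■■■■■■   
■■■■■■■■✹■   
■✹■■■■■■✹■   
✹■■■■■■■✹✹   
■■■■✹■■■■✹   
✹■✹■■■■■■✹   
✹■■■✹■■■■✹   
■■■■■■■■✹■   
             
             
             
             
             


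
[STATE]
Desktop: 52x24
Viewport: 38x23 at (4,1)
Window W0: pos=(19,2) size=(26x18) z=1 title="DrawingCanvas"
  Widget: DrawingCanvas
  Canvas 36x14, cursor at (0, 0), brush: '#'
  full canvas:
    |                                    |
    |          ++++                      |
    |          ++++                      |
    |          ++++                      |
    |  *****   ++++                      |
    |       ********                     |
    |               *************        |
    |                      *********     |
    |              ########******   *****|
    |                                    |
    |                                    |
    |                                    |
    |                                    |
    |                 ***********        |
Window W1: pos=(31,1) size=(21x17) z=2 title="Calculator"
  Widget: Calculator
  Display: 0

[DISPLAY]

                           ┏━━━━━━━━━━
               ┏━━━━━━━━━━━┃ Calculato
               ┃ DrawingCan┠──────────
               ┠───────────┃          
               ┃+          ┃┌───┬───┬─
               ┃          +┃│ 7 │ 8 │ 
               ┃          +┃├───┼───┼─
               ┃          +┃│ 4 │ 5 │ 
               ┃  *****   +┃├───┼───┼─
               ┃       ****┃│ 1 │ 2 │ 
               ┃           ┃├───┼───┼─
               ┃           ┃│ 0 │ . │ 
               ┃           ┃├───┼───┼─
               ┃           ┃│ C │ MC│ 
               ┃           ┃└───┴───┴─
               ┃           ┃          
               ┃           ┗━━━━━━━━━━
               ┃                 *****
               ┗━━━━━━━━━━━━━━━━━━━━━━
                                      
                                      
                                      
                                      


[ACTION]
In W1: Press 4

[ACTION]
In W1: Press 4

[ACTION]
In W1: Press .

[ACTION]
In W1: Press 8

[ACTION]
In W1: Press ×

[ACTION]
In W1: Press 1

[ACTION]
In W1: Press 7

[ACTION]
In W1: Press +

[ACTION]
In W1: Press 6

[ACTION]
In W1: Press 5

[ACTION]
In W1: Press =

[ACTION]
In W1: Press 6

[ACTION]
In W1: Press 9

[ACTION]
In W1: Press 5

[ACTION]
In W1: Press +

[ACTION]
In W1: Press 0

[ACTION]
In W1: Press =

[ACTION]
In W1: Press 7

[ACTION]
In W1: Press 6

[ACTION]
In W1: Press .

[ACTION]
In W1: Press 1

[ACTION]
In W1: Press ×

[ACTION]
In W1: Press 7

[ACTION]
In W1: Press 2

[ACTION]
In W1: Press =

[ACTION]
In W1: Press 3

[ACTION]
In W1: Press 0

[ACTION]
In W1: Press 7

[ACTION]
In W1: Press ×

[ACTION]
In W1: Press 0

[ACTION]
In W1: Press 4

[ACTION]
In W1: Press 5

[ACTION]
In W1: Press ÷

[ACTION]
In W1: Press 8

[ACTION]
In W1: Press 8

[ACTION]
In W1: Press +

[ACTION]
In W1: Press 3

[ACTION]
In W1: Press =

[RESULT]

                           ┏━━━━━━━━━━
               ┏━━━━━━━━━━━┃ Calculato
               ┃ DrawingCan┠──────────
               ┠───────────┃        15
               ┃+          ┃┌───┬───┬─
               ┃          +┃│ 7 │ 8 │ 
               ┃          +┃├───┼───┼─
               ┃          +┃│ 4 │ 5 │ 
               ┃  *****   +┃├───┼───┼─
               ┃       ****┃│ 1 │ 2 │ 
               ┃           ┃├───┼───┼─
               ┃           ┃│ 0 │ . │ 
               ┃           ┃├───┼───┼─
               ┃           ┃│ C │ MC│ 
               ┃           ┃└───┴───┴─
               ┃           ┃          
               ┃           ┗━━━━━━━━━━
               ┃                 *****
               ┗━━━━━━━━━━━━━━━━━━━━━━
                                      
                                      
                                      
                                      


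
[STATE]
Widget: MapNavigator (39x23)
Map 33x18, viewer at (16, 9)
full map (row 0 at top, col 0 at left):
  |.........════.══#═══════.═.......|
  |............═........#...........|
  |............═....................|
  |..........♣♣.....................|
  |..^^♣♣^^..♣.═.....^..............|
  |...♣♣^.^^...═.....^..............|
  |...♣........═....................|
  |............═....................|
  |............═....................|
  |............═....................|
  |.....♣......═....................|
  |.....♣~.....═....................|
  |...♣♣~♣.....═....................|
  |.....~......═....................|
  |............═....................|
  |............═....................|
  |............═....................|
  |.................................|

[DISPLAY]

                                       
                                       
   .........════.══#═══════.═.......   
   ............═........#...........   
   ............═....................   
   ..........♣♣.....................   
   ..^^♣♣^^..♣.═.....^..............   
   ...♣♣^.^^...═.....^..............   
   ...♣........═....................   
   ............═....................   
   ............═....................   
   ............═...@................   
   .....♣......═....................   
   .....♣~.....═....................   
   ...♣♣~♣.....═....................   
   .....~......═....................   
   ............═....................   
   ............═....................   
   ............═....................   
   .................................   
                                       
                                       
                                       


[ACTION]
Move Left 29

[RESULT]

                                       
                                       
                   .........════.══#═══
                   ............═.......
                   ............═.......
                   ..........♣♣........
                   ..^^♣♣^^..♣.═.....^.
                   ...♣♣^.^^...═.....^.
                   ...♣........═.......
                   ............═.......
                   ............═.......
                   @...........═.......
                   .....♣......═.......
                   .....♣~.....═.......
                   ...♣♣~♣.....═.......
                   .....~......═.......
                   ............═.......
                   ............═.......
                   ............═.......
                   ....................
                                       
                                       
                                       


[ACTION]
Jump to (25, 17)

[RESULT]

......═....................            
......═....................            
......═....................            
......═....................            
......═....................            
~.....═....................            
♣.....═....................            
......═....................            
......═....................            
......═....................            
......═....................            
...................@.......            
                                       
                                       
                                       
                                       
                                       
                                       
                                       
                                       
                                       
                                       
                                       


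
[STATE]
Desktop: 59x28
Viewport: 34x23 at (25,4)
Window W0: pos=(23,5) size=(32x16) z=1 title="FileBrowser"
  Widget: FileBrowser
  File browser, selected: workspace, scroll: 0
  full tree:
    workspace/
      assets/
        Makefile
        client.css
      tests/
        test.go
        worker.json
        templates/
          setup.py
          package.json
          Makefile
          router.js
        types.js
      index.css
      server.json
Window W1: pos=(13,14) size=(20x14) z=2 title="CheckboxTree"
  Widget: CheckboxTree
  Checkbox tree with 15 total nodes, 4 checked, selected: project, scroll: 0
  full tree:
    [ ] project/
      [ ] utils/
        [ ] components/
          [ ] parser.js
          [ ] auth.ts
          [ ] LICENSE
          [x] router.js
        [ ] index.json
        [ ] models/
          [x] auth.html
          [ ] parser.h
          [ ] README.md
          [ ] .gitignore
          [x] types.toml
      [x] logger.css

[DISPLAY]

                                  
━━━━━━━━━━━━━━━━━━━━━━━━━━━━━┓    
FileBrowser                  ┃    
─────────────────────────────┨    
 [-] workspace/              ┃    
   [+] assets/               ┃    
   [+] tests/                ┃    
   index.css                 ┃    
   server.json               ┃    
                             ┃    
━━━━━━━┓                     ┃    
ee     ┃                     ┃    
───────┨                     ┃    
t/     ┃                     ┃    
s/     ┃                     ┃    
mponent┃                     ┃    
parser.┃━━━━━━━━━━━━━━━━━━━━━┛    
auth.ts┃                          
LICENSE┃                          
router.┃                          
dex.jso┃                          
dels/  ┃                          
auth.ht┃                          


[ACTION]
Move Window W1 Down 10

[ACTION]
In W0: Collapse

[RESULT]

                                  
━━━━━━━━━━━━━━━━━━━━━━━━━━━━━┓    
FileBrowser                  ┃    
─────────────────────────────┨    
 [+] workspace/              ┃    
                             ┃    
                             ┃    
                             ┃    
                             ┃    
                             ┃    
━━━━━━━┓                     ┃    
ee     ┃                     ┃    
───────┨                     ┃    
t/     ┃                     ┃    
s/     ┃                     ┃    
mponent┃                     ┃    
parser.┃━━━━━━━━━━━━━━━━━━━━━┛    
auth.ts┃                          
LICENSE┃                          
router.┃                          
dex.jso┃                          
dels/  ┃                          
auth.ht┃                          


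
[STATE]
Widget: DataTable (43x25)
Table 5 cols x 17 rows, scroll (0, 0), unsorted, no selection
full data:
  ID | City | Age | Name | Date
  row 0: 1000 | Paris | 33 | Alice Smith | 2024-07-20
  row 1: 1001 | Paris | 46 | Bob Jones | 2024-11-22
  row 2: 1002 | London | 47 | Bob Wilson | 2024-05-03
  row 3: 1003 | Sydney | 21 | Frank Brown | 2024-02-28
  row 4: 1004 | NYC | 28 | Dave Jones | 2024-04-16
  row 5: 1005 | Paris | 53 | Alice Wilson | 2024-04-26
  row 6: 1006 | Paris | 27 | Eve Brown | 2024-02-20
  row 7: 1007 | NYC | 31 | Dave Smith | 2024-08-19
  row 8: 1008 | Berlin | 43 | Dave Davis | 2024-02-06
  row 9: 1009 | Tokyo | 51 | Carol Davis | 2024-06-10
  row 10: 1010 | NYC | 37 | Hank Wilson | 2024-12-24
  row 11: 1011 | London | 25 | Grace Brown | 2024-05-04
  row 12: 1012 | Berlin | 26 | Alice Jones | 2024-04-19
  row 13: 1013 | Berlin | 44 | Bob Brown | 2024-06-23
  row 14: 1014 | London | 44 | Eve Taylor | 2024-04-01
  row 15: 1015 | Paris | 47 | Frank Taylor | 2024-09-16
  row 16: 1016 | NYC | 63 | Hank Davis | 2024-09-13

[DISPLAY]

ID  │City  │Age│Name        │Date          
────┼──────┼───┼────────────┼──────────    
1000│Paris │33 │Alice Smith │2024-07-20    
1001│Paris │46 │Bob Jones   │2024-11-22    
1002│London│47 │Bob Wilson  │2024-05-03    
1003│Sydney│21 │Frank Brown │2024-02-28    
1004│NYC   │28 │Dave Jones  │2024-04-16    
1005│Paris │53 │Alice Wilson│2024-04-26    
1006│Paris │27 │Eve Brown   │2024-02-20    
1007│NYC   │31 │Dave Smith  │2024-08-19    
1008│Berlin│43 │Dave Davis  │2024-02-06    
1009│Tokyo │51 │Carol Davis │2024-06-10    
1010│NYC   │37 │Hank Wilson │2024-12-24    
1011│London│25 │Grace Brown │2024-05-04    
1012│Berlin│26 │Alice Jones │2024-04-19    
1013│Berlin│44 │Bob Brown   │2024-06-23    
1014│London│44 │Eve Taylor  │2024-04-01    
1015│Paris │47 │Frank Taylor│2024-09-16    
1016│NYC   │63 │Hank Davis  │2024-09-13    
                                           
                                           
                                           
                                           
                                           
                                           


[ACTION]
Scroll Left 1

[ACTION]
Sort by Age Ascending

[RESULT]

ID  │City  │Ag▲│Name        │Date          
────┼──────┼───┼────────────┼──────────    
1003│Sydney│21 │Frank Brown │2024-02-28    
1011│London│25 │Grace Brown │2024-05-04    
1012│Berlin│26 │Alice Jones │2024-04-19    
1006│Paris │27 │Eve Brown   │2024-02-20    
1004│NYC   │28 │Dave Jones  │2024-04-16    
1007│NYC   │31 │Dave Smith  │2024-08-19    
1000│Paris │33 │Alice Smith │2024-07-20    
1010│NYC   │37 │Hank Wilson │2024-12-24    
1008│Berlin│43 │Dave Davis  │2024-02-06    
1013│Berlin│44 │Bob Brown   │2024-06-23    
1014│London│44 │Eve Taylor  │2024-04-01    
1001│Paris │46 │Bob Jones   │2024-11-22    
1002│London│47 │Bob Wilson  │2024-05-03    
1015│Paris │47 │Frank Taylor│2024-09-16    
1009│Tokyo │51 │Carol Davis │2024-06-10    
1005│Paris │53 │Alice Wilson│2024-04-26    
1016│NYC   │63 │Hank Davis  │2024-09-13    
                                           
                                           
                                           
                                           
                                           
                                           


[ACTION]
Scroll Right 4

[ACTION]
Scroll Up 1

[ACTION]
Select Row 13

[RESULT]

ID  │City  │Ag▲│Name        │Date          
────┼──────┼───┼────────────┼──────────    
1003│Sydney│21 │Frank Brown │2024-02-28    
1011│London│25 │Grace Brown │2024-05-04    
1012│Berlin│26 │Alice Jones │2024-04-19    
1006│Paris │27 │Eve Brown   │2024-02-20    
1004│NYC   │28 │Dave Jones  │2024-04-16    
1007│NYC   │31 │Dave Smith  │2024-08-19    
1000│Paris │33 │Alice Smith │2024-07-20    
1010│NYC   │37 │Hank Wilson │2024-12-24    
1008│Berlin│43 │Dave Davis  │2024-02-06    
1013│Berlin│44 │Bob Brown   │2024-06-23    
1014│London│44 │Eve Taylor  │2024-04-01    
1001│Paris │46 │Bob Jones   │2024-11-22    
1002│London│47 │Bob Wilson  │2024-05-03    
>015│Paris │47 │Frank Taylor│2024-09-16    
1009│Tokyo │51 │Carol Davis │2024-06-10    
1005│Paris │53 │Alice Wilson│2024-04-26    
1016│NYC   │63 │Hank Davis  │2024-09-13    
                                           
                                           
                                           
                                           
                                           
                                           


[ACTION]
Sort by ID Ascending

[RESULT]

ID ▲│City  │Age│Name        │Date          
────┼──────┼───┼────────────┼──────────    
1000│Paris │33 │Alice Smith │2024-07-20    
1001│Paris │46 │Bob Jones   │2024-11-22    
1002│London│47 │Bob Wilson  │2024-05-03    
1003│Sydney│21 │Frank Brown │2024-02-28    
1004│NYC   │28 │Dave Jones  │2024-04-16    
1005│Paris │53 │Alice Wilson│2024-04-26    
1006│Paris │27 │Eve Brown   │2024-02-20    
1007│NYC   │31 │Dave Smith  │2024-08-19    
1008│Berlin│43 │Dave Davis  │2024-02-06    
1009│Tokyo │51 │Carol Davis │2024-06-10    
1010│NYC   │37 │Hank Wilson │2024-12-24    
1011│London│25 │Grace Brown │2024-05-04    
1012│Berlin│26 │Alice Jones │2024-04-19    
>013│Berlin│44 │Bob Brown   │2024-06-23    
1014│London│44 │Eve Taylor  │2024-04-01    
1015│Paris │47 │Frank Taylor│2024-09-16    
1016│NYC   │63 │Hank Davis  │2024-09-13    
                                           
                                           
                                           
                                           
                                           
                                           


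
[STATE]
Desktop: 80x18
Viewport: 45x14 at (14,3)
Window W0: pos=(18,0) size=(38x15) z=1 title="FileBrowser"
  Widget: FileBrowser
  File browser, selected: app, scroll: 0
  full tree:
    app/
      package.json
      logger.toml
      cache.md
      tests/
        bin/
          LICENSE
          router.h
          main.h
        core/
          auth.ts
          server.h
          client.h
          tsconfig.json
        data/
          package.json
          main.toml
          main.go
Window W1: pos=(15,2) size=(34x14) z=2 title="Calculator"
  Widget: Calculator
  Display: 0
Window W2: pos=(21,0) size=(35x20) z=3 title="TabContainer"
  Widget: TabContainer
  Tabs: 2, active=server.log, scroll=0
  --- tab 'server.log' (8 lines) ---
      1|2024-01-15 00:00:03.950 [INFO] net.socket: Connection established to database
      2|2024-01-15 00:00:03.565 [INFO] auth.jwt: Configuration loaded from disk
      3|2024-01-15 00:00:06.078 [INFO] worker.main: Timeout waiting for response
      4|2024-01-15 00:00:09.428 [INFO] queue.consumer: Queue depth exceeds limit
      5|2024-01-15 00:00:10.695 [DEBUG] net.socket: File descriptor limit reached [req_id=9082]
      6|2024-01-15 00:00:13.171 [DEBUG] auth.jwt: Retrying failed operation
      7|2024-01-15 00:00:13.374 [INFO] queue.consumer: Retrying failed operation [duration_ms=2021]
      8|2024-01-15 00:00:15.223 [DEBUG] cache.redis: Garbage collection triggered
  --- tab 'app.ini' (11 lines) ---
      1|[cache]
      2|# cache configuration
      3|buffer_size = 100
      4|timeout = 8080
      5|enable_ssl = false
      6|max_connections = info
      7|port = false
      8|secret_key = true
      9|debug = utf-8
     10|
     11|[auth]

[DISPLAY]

 ┃ Calc┃[server.log]│ app.ini            ┃   
 ┠─────┃─────────────────────────────────┃   
 ┃     ┃2024-01-15 00:00:03.950 [INFO] ne┃   
 ┃┌───┬┃2024-01-15 00:00:03.565 [INFO] au┃   
 ┃│ 7 │┃2024-01-15 00:00:06.078 [INFO] wo┃   
 ┃├───┼┃2024-01-15 00:00:09.428 [INFO] qu┃   
 ┃│ 4 │┃2024-01-15 00:00:10.695 [DEBUG] n┃   
 ┃├───┼┃2024-01-15 00:00:13.171 [DEBUG] a┃   
 ┃│ 1 │┃2024-01-15 00:00:13.374 [INFO] qu┃   
 ┃├───┼┃2024-01-15 00:00:15.223 [DEBUG] c┃   
 ┃│ 0 │┃                                 ┃   
 ┃└───┴┃                                 ┃   
 ┗━━━━━┃                                 ┃   
       ┃                                 ┃   


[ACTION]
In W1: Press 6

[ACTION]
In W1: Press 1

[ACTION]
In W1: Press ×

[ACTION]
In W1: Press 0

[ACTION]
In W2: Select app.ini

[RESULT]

 ┃ Calc┃ server.log │[app.ini]           ┃   
 ┠─────┃─────────────────────────────────┃   
 ┃     ┃[cache]                          ┃   
 ┃┌───┬┃# cache configuration            ┃   
 ┃│ 7 │┃buffer_size = 100                ┃   
 ┃├───┼┃timeout = 8080                   ┃   
 ┃│ 4 │┃enable_ssl = false               ┃   
 ┃├───┼┃max_connections = info           ┃   
 ┃│ 1 │┃port = false                     ┃   
 ┃├───┼┃secret_key = true                ┃   
 ┃│ 0 │┃debug = utf-8                    ┃   
 ┃└───┴┃                                 ┃   
 ┗━━━━━┃[auth]                           ┃   
       ┃                                 ┃   


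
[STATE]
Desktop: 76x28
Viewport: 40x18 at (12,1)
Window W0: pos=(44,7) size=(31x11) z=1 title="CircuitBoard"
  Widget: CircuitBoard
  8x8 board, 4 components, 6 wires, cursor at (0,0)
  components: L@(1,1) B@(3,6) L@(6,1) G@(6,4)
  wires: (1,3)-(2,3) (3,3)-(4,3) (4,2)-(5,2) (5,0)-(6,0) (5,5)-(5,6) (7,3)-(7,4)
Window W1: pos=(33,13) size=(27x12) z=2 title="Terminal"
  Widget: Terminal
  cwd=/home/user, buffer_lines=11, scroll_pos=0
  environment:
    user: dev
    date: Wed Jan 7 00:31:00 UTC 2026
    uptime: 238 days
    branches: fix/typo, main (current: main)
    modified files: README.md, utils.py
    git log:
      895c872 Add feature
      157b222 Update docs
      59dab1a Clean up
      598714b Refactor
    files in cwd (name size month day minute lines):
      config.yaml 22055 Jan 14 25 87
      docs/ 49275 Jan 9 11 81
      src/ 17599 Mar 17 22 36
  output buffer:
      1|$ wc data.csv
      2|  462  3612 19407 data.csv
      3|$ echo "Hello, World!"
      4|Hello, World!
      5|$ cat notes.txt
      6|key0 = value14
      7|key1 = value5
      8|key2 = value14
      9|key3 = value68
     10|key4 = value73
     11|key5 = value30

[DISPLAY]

                                        
                                        
                                        
                                        
                                        
                                        
                                ┏━━━━━━━
                                ┃ Circui
                                ┠───────
                                ┃   0 1 
                                ┃0  [.] 
                                ┃       
                     ┏━━━━━━━━━━━━━━━━━━
                     ┃ Terminal         
                     ┠──────────────────
                     ┃$ wc data.csv     
                     ┃  462  3612 19407 
                     ┃$ echo "Hello, Wor


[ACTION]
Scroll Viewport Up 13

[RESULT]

                                        
                                        
                                        
                                        
                                        
                                        
                                        
                                ┏━━━━━━━
                                ┃ Circui
                                ┠───────
                                ┃   0 1 
                                ┃0  [.] 
                                ┃       
                     ┏━━━━━━━━━━━━━━━━━━
                     ┃ Terminal         
                     ┠──────────────────
                     ┃$ wc data.csv     
                     ┃  462  3612 19407 


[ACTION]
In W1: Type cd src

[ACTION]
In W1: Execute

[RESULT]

                                        
                                        
                                        
                                        
                                        
                                        
                                        
                                ┏━━━━━━━
                                ┃ Circui
                                ┠───────
                                ┃   0 1 
                                ┃0  [.] 
                                ┃       
                     ┏━━━━━━━━━━━━━━━━━━
                     ┃ Terminal         
                     ┠──────────────────
                     ┃key1 = value5     
                     ┃key2 = value14    


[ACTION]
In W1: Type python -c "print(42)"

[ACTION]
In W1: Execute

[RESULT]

                                        
                                        
                                        
                                        
                                        
                                        
                                        
                                ┏━━━━━━━
                                ┃ Circui
                                ┠───────
                                ┃   0 1 
                                ┃0  [.] 
                                ┃       
                     ┏━━━━━━━━━━━━━━━━━━
                     ┃ Terminal         
                     ┠──────────────────
                     ┃key3 = value68    
                     ┃key4 = value73    
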